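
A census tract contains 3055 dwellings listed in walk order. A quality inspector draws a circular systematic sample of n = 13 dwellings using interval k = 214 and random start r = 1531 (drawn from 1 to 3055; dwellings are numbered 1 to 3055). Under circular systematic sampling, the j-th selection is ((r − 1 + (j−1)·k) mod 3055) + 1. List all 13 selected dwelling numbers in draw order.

Selection 1: 1531
Selection 2: 1531 + 214 = 1745
Selection 3: 1745 + 214 = 1959
Selection 4: 1959 + 214 = 2173
Selection 5: 2173 + 214 = 2387
Selection 6: 2387 + 214 = 2601
Selection 7: 2601 + 214 = 2815
Selection 8: 2815 + 214 = 3029
Selection 9: 3029 + 214 = 3243 → 3243 − 3055 = 188
Selection 10: 188 + 214 = 402
Selection 11: 402 + 214 = 616
Selection 12: 616 + 214 = 830
Selection 13: 830 + 214 = 1044

1531, 1745, 1959, 2173, 2387, 2601, 2815, 3029, 188, 402, 616, 830, 1044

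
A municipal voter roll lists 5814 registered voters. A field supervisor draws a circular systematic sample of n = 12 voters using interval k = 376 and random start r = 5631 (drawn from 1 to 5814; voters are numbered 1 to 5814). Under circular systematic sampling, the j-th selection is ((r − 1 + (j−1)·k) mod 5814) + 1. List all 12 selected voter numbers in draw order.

5631, 193, 569, 945, 1321, 1697, 2073, 2449, 2825, 3201, 3577, 3953

Selection 1: 5631
Selection 2: 5631 + 376 = 6007 → 6007 − 5814 = 193
Selection 3: 193 + 376 = 569
Selection 4: 569 + 376 = 945
Selection 5: 945 + 376 = 1321
Selection 6: 1321 + 376 = 1697
Selection 7: 1697 + 376 = 2073
Selection 8: 2073 + 376 = 2449
Selection 9: 2449 + 376 = 2825
Selection 10: 2825 + 376 = 3201
Selection 11: 3201 + 376 = 3577
Selection 12: 3577 + 376 = 3953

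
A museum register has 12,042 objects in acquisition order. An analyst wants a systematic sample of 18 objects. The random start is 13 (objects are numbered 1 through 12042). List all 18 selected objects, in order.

k = N/n = 12042/18 = 669
object 1: 13
object 2: 13 + 669 = 682
object 3: 682 + 669 = 1351
object 4: 1351 + 669 = 2020
object 5: 2020 + 669 = 2689
object 6: 2689 + 669 = 3358
object 7: 3358 + 669 = 4027
object 8: 4027 + 669 = 4696
object 9: 4696 + 669 = 5365
object 10: 5365 + 669 = 6034
object 11: 6034 + 669 = 6703
object 12: 6703 + 669 = 7372
object 13: 7372 + 669 = 8041
object 14: 8041 + 669 = 8710
object 15: 8710 + 669 = 9379
object 16: 9379 + 669 = 10048
object 17: 10048 + 669 = 10717
object 18: 10717 + 669 = 11386

13, 682, 1351, 2020, 2689, 3358, 4027, 4696, 5365, 6034, 6703, 7372, 8041, 8710, 9379, 10048, 10717, 11386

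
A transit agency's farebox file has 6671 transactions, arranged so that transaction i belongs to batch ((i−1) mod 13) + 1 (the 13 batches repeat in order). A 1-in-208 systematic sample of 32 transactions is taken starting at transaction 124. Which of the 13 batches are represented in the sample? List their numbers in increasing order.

Consecutive selections differ by k = 208, so their batch numbers differ by 208 mod 13 = 0.
gcd(208, 13) = 13, so the sample visits 13/13 = 1 distinct residues mod 13.
Start 124 is batch 7; the batches hit are 7.

7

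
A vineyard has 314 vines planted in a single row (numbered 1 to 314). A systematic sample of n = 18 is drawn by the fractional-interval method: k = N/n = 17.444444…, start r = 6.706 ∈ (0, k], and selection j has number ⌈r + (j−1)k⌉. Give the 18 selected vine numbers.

7, 25, 42, 60, 77, 94, 112, 129, 147, 164, 182, 199, 217, 234, 251, 269, 286, 304

j=1: r + 0k = 6.706 → ⌈·⌉ = 7
j=2: r + 1k = 24.150444… → ⌈·⌉ = 25
j=3: r + 2k = 41.594888… → ⌈·⌉ = 42
j=4: r + 3k = 59.039333… → ⌈·⌉ = 60
j=5: r + 4k = 76.483777… → ⌈·⌉ = 77
j=6: r + 5k = 93.928222… → ⌈·⌉ = 94
j=7: r + 6k = 111.372666… → ⌈·⌉ = 112
j=8: r + 7k = 128.817111… → ⌈·⌉ = 129
j=9: r + 8k = 146.261555… → ⌈·⌉ = 147
j=10: r + 9k = 163.706 → ⌈·⌉ = 164
j=11: r + 10k = 181.150444… → ⌈·⌉ = 182
j=12: r + 11k = 198.594888… → ⌈·⌉ = 199
j=13: r + 12k = 216.039333… → ⌈·⌉ = 217
j=14: r + 13k = 233.483777… → ⌈·⌉ = 234
j=15: r + 14k = 250.928222… → ⌈·⌉ = 251
j=16: r + 15k = 268.372666… → ⌈·⌉ = 269
j=17: r + 16k = 285.817111… → ⌈·⌉ = 286
j=18: r + 17k = 303.261555… → ⌈·⌉ = 304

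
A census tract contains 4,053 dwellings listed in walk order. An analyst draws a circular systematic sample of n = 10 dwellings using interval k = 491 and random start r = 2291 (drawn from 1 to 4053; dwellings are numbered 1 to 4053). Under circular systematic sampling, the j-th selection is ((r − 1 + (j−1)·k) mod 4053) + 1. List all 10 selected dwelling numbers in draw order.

Selection 1: 2291
Selection 2: 2291 + 491 = 2782
Selection 3: 2782 + 491 = 3273
Selection 4: 3273 + 491 = 3764
Selection 5: 3764 + 491 = 4255 → 4255 − 4053 = 202
Selection 6: 202 + 491 = 693
Selection 7: 693 + 491 = 1184
Selection 8: 1184 + 491 = 1675
Selection 9: 1675 + 491 = 2166
Selection 10: 2166 + 491 = 2657

2291, 2782, 3273, 3764, 202, 693, 1184, 1675, 2166, 2657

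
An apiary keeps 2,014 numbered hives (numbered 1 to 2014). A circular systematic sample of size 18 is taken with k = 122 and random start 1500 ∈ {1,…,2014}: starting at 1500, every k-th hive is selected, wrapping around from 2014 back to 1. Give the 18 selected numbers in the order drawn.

Selection 1: 1500
Selection 2: 1500 + 122 = 1622
Selection 3: 1622 + 122 = 1744
Selection 4: 1744 + 122 = 1866
Selection 5: 1866 + 122 = 1988
Selection 6: 1988 + 122 = 2110 → 2110 − 2014 = 96
Selection 7: 96 + 122 = 218
Selection 8: 218 + 122 = 340
Selection 9: 340 + 122 = 462
Selection 10: 462 + 122 = 584
Selection 11: 584 + 122 = 706
Selection 12: 706 + 122 = 828
Selection 13: 828 + 122 = 950
Selection 14: 950 + 122 = 1072
Selection 15: 1072 + 122 = 1194
Selection 16: 1194 + 122 = 1316
Selection 17: 1316 + 122 = 1438
Selection 18: 1438 + 122 = 1560

1500, 1622, 1744, 1866, 1988, 96, 218, 340, 462, 584, 706, 828, 950, 1072, 1194, 1316, 1438, 1560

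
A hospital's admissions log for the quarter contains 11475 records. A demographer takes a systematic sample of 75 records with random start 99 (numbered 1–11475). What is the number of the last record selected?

k = 11475/75 = 153
75th selection = r + (75−1)·k = 99 + 74×153 = 99 + 11322 = 11421

11421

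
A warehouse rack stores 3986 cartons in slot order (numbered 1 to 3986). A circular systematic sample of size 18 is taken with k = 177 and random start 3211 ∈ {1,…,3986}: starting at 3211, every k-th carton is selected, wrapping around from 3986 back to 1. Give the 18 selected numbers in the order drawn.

3211, 3388, 3565, 3742, 3919, 110, 287, 464, 641, 818, 995, 1172, 1349, 1526, 1703, 1880, 2057, 2234

Selection 1: 3211
Selection 2: 3211 + 177 = 3388
Selection 3: 3388 + 177 = 3565
Selection 4: 3565 + 177 = 3742
Selection 5: 3742 + 177 = 3919
Selection 6: 3919 + 177 = 4096 → 4096 − 3986 = 110
Selection 7: 110 + 177 = 287
Selection 8: 287 + 177 = 464
Selection 9: 464 + 177 = 641
Selection 10: 641 + 177 = 818
Selection 11: 818 + 177 = 995
Selection 12: 995 + 177 = 1172
Selection 13: 1172 + 177 = 1349
Selection 14: 1349 + 177 = 1526
Selection 15: 1526 + 177 = 1703
Selection 16: 1703 + 177 = 1880
Selection 17: 1880 + 177 = 2057
Selection 18: 2057 + 177 = 2234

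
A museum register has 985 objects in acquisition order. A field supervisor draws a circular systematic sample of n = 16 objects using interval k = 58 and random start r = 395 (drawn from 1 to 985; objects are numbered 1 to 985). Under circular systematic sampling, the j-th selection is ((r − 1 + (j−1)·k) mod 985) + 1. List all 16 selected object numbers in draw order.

395, 453, 511, 569, 627, 685, 743, 801, 859, 917, 975, 48, 106, 164, 222, 280

Selection 1: 395
Selection 2: 395 + 58 = 453
Selection 3: 453 + 58 = 511
Selection 4: 511 + 58 = 569
Selection 5: 569 + 58 = 627
Selection 6: 627 + 58 = 685
Selection 7: 685 + 58 = 743
Selection 8: 743 + 58 = 801
Selection 9: 801 + 58 = 859
Selection 10: 859 + 58 = 917
Selection 11: 917 + 58 = 975
Selection 12: 975 + 58 = 1033 → 1033 − 985 = 48
Selection 13: 48 + 58 = 106
Selection 14: 106 + 58 = 164
Selection 15: 164 + 58 = 222
Selection 16: 222 + 58 = 280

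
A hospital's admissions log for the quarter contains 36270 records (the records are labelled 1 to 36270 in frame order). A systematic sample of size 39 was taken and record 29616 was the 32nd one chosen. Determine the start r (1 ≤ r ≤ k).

786

k = 36270/39 = 930
r = 29616 − (32−1)×930 = 29616 − 28830 = 786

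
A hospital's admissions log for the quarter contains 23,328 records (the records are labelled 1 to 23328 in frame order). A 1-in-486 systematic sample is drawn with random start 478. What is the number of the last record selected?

23320

k = 486
48th selection = r + (48−1)·k = 478 + 47×486 = 478 + 22842 = 23320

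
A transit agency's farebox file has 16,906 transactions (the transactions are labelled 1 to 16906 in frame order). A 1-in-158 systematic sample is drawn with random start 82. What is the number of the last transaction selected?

k = 158
107th selection = r + (107−1)·k = 82 + 106×158 = 82 + 16748 = 16830

16830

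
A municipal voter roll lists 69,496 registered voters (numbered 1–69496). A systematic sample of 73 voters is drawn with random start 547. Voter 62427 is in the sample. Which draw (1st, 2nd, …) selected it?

k = 69496/73 = 952
position = (62427 − 547)/952 + 1 = 61880/952 + 1 = 65 + 1 = 66

66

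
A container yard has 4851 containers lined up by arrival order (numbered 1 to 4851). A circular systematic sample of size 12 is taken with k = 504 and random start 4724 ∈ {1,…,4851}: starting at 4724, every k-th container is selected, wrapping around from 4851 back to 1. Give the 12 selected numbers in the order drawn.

4724, 377, 881, 1385, 1889, 2393, 2897, 3401, 3905, 4409, 62, 566

Selection 1: 4724
Selection 2: 4724 + 504 = 5228 → 5228 − 4851 = 377
Selection 3: 377 + 504 = 881
Selection 4: 881 + 504 = 1385
Selection 5: 1385 + 504 = 1889
Selection 6: 1889 + 504 = 2393
Selection 7: 2393 + 504 = 2897
Selection 8: 2897 + 504 = 3401
Selection 9: 3401 + 504 = 3905
Selection 10: 3905 + 504 = 4409
Selection 11: 4409 + 504 = 4913 → 4913 − 4851 = 62
Selection 12: 62 + 504 = 566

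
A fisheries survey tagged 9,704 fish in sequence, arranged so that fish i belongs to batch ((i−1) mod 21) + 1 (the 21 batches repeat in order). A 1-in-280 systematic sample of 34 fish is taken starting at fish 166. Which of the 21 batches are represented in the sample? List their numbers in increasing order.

5, 12, 19

Consecutive selections differ by k = 280, so their batch numbers differ by 280 mod 21 = 7.
gcd(280, 21) = 7, so the sample visits 21/7 = 3 distinct residues mod 21.
Start 166 is batch 19; the batches hit are 5, 12, 19.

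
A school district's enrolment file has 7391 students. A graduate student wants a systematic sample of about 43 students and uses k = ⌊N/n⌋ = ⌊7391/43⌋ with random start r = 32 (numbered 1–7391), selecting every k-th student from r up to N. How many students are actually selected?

44

k = ⌊7391/43⌋ = 171
Achieved size = ⌊(7391 − 32)/171⌋ + 1 = ⌊7359/171⌋ + 1 = 43 + 1 = 44
(last selection: 32 + 43×171 = 7385 ≤ 7391; next would be 7556 > 7391)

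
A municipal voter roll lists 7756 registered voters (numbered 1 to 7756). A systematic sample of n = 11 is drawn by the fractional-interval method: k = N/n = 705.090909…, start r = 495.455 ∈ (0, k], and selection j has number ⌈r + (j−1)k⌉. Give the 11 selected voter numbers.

496, 1201, 1906, 2611, 3316, 4021, 4727, 5432, 6137, 6842, 7547

j=1: r + 0k = 495.455 → ⌈·⌉ = 496
j=2: r + 1k = 1200.545909… → ⌈·⌉ = 1201
j=3: r + 2k = 1905.636818… → ⌈·⌉ = 1906
j=4: r + 3k = 2610.727727… → ⌈·⌉ = 2611
j=5: r + 4k = 3315.818636… → ⌈·⌉ = 3316
j=6: r + 5k = 4020.909545… → ⌈·⌉ = 4021
j=7: r + 6k = 4726.000454… → ⌈·⌉ = 4727
j=8: r + 7k = 5431.091363… → ⌈·⌉ = 5432
j=9: r + 8k = 6136.182272… → ⌈·⌉ = 6137
j=10: r + 9k = 6841.273181… → ⌈·⌉ = 6842
j=11: r + 10k = 7546.364090… → ⌈·⌉ = 7547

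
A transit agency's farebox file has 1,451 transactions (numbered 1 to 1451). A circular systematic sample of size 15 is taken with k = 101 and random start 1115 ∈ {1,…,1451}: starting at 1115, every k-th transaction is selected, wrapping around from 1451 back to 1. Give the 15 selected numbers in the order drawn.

Selection 1: 1115
Selection 2: 1115 + 101 = 1216
Selection 3: 1216 + 101 = 1317
Selection 4: 1317 + 101 = 1418
Selection 5: 1418 + 101 = 1519 → 1519 − 1451 = 68
Selection 6: 68 + 101 = 169
Selection 7: 169 + 101 = 270
Selection 8: 270 + 101 = 371
Selection 9: 371 + 101 = 472
Selection 10: 472 + 101 = 573
Selection 11: 573 + 101 = 674
Selection 12: 674 + 101 = 775
Selection 13: 775 + 101 = 876
Selection 14: 876 + 101 = 977
Selection 15: 977 + 101 = 1078

1115, 1216, 1317, 1418, 68, 169, 270, 371, 472, 573, 674, 775, 876, 977, 1078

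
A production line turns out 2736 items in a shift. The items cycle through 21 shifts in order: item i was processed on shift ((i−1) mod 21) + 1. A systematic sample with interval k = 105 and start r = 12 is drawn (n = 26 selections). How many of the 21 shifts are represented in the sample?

1

Consecutive selections differ by k = 105, so their shift numbers differ by 105 mod 21 = 0.
gcd(105, 21) = 21, so the sample visits 21/21 = 1 distinct residues mod 21.
Start 12 is shift 12; the shifts hit are 12.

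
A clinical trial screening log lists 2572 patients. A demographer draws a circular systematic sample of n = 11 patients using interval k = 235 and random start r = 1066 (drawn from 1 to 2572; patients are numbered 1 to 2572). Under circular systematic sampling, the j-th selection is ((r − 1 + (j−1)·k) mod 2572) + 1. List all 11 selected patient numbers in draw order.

1066, 1301, 1536, 1771, 2006, 2241, 2476, 139, 374, 609, 844

Selection 1: 1066
Selection 2: 1066 + 235 = 1301
Selection 3: 1301 + 235 = 1536
Selection 4: 1536 + 235 = 1771
Selection 5: 1771 + 235 = 2006
Selection 6: 2006 + 235 = 2241
Selection 7: 2241 + 235 = 2476
Selection 8: 2476 + 235 = 2711 → 2711 − 2572 = 139
Selection 9: 139 + 235 = 374
Selection 10: 374 + 235 = 609
Selection 11: 609 + 235 = 844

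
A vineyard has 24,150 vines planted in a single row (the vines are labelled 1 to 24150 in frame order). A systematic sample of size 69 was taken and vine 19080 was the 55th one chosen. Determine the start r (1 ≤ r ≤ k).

180

k = 24150/69 = 350
r = 19080 − (55−1)×350 = 19080 − 18900 = 180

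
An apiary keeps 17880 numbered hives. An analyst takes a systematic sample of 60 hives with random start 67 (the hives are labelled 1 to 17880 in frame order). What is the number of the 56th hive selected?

k = 17880/60 = 298
56th selection = r + (56−1)·k = 67 + 55×298 = 67 + 16390 = 16457

16457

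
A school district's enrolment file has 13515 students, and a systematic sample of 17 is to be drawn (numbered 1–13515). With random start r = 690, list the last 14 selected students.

3075, 3870, 4665, 5460, 6255, 7050, 7845, 8640, 9435, 10230, 11025, 11820, 12615, 13410

k = N/n = 13515/17 = 795
4th selection = 690 + 3×795 = 3075
5th: 3075 + 795 = 3870
6th: 3870 + 795 = 4665
7th: 4665 + 795 = 5460
8th: 5460 + 795 = 6255
9th: 6255 + 795 = 7050
10th: 7050 + 795 = 7845
11th: 7845 + 795 = 8640
12th: 8640 + 795 = 9435
13th: 9435 + 795 = 10230
14th: 10230 + 795 = 11025
15th: 11025 + 795 = 11820
16th: 11820 + 795 = 12615
17th: 12615 + 795 = 13410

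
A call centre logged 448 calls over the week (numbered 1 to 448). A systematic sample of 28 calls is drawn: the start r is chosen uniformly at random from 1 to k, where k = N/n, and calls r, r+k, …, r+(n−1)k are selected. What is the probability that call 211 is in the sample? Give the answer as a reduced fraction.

k = 448/28 = 16.
Call 211 is selected iff r ≡ 211 (mod 16); exactly one such r in {1,…,16}.
Inclusion probability = 1/16.

1/16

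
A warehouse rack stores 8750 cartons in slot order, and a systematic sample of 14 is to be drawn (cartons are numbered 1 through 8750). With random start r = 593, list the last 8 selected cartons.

4343, 4968, 5593, 6218, 6843, 7468, 8093, 8718

k = N/n = 8750/14 = 625
7th selection = 593 + 6×625 = 4343
8th: 4343 + 625 = 4968
9th: 4968 + 625 = 5593
10th: 5593 + 625 = 6218
11th: 6218 + 625 = 6843
12th: 6843 + 625 = 7468
13th: 7468 + 625 = 8093
14th: 8093 + 625 = 8718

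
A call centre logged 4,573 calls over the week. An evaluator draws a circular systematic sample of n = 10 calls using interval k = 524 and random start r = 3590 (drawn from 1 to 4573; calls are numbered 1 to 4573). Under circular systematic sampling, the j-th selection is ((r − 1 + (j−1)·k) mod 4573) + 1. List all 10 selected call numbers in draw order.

Selection 1: 3590
Selection 2: 3590 + 524 = 4114
Selection 3: 4114 + 524 = 4638 → 4638 − 4573 = 65
Selection 4: 65 + 524 = 589
Selection 5: 589 + 524 = 1113
Selection 6: 1113 + 524 = 1637
Selection 7: 1637 + 524 = 2161
Selection 8: 2161 + 524 = 2685
Selection 9: 2685 + 524 = 3209
Selection 10: 3209 + 524 = 3733

3590, 4114, 65, 589, 1113, 1637, 2161, 2685, 3209, 3733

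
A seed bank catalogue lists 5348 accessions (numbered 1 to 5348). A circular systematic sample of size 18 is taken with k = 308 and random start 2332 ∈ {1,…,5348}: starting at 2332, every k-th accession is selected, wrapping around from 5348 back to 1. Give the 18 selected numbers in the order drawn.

Selection 1: 2332
Selection 2: 2332 + 308 = 2640
Selection 3: 2640 + 308 = 2948
Selection 4: 2948 + 308 = 3256
Selection 5: 3256 + 308 = 3564
Selection 6: 3564 + 308 = 3872
Selection 7: 3872 + 308 = 4180
Selection 8: 4180 + 308 = 4488
Selection 9: 4488 + 308 = 4796
Selection 10: 4796 + 308 = 5104
Selection 11: 5104 + 308 = 5412 → 5412 − 5348 = 64
Selection 12: 64 + 308 = 372
Selection 13: 372 + 308 = 680
Selection 14: 680 + 308 = 988
Selection 15: 988 + 308 = 1296
Selection 16: 1296 + 308 = 1604
Selection 17: 1604 + 308 = 1912
Selection 18: 1912 + 308 = 2220

2332, 2640, 2948, 3256, 3564, 3872, 4180, 4488, 4796, 5104, 64, 372, 680, 988, 1296, 1604, 1912, 2220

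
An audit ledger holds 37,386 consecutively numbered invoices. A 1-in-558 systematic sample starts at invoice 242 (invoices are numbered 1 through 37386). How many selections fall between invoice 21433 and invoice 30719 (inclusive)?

17

k = 558
First selection ≥ 21433: 242 + ⌈(21433−242)/558⌉·558 = 242 + 38×558 = 21446
Last selection ≤ 30719: 242 + ⌊(30719−242)/558⌋·558 = 242 + 54×558 = 30374
Count = 54 − 38 + 1 = 17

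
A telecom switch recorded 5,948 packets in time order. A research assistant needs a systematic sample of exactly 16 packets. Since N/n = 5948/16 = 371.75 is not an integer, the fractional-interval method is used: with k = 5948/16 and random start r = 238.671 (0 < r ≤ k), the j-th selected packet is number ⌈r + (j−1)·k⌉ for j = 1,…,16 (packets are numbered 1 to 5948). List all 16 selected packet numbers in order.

239, 611, 983, 1354, 1726, 2098, 2470, 2841, 3213, 3585, 3957, 4328, 4700, 5072, 5444, 5815

j=1: r + 0k = 238.671 → ⌈·⌉ = 239
j=2: r + 1k = 610.421 → ⌈·⌉ = 611
j=3: r + 2k = 982.171 → ⌈·⌉ = 983
j=4: r + 3k = 1353.921 → ⌈·⌉ = 1354
j=5: r + 4k = 1725.671 → ⌈·⌉ = 1726
j=6: r + 5k = 2097.421 → ⌈·⌉ = 2098
j=7: r + 6k = 2469.171 → ⌈·⌉ = 2470
j=8: r + 7k = 2840.921 → ⌈·⌉ = 2841
j=9: r + 8k = 3212.671 → ⌈·⌉ = 3213
j=10: r + 9k = 3584.421 → ⌈·⌉ = 3585
j=11: r + 10k = 3956.171 → ⌈·⌉ = 3957
j=12: r + 11k = 4327.921 → ⌈·⌉ = 4328
j=13: r + 12k = 4699.671 → ⌈·⌉ = 4700
j=14: r + 13k = 5071.421 → ⌈·⌉ = 5072
j=15: r + 14k = 5443.171 → ⌈·⌉ = 5444
j=16: r + 15k = 5814.921 → ⌈·⌉ = 5815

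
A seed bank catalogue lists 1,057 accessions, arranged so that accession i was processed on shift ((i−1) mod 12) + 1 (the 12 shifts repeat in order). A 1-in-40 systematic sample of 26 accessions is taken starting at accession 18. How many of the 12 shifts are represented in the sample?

3

Consecutive selections differ by k = 40, so their shift numbers differ by 40 mod 12 = 4.
gcd(40, 12) = 4, so the sample visits 12/4 = 3 distinct residues mod 12.
Start 18 is shift 6; the shifts hit are 2, 6, 10.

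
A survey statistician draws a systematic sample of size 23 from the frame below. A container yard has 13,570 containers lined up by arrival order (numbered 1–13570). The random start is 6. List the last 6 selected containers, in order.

k = N/n = 13570/23 = 590
18th selection = 6 + 17×590 = 10036
19th: 10036 + 590 = 10626
20th: 10626 + 590 = 11216
21st: 11216 + 590 = 11806
22nd: 11806 + 590 = 12396
23rd: 12396 + 590 = 12986

10036, 10626, 11216, 11806, 12396, 12986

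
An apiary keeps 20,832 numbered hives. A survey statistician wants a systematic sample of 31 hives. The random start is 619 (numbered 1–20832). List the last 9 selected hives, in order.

15403, 16075, 16747, 17419, 18091, 18763, 19435, 20107, 20779

k = N/n = 20832/31 = 672
23rd selection = 619 + 22×672 = 15403
24th: 15403 + 672 = 16075
25th: 16075 + 672 = 16747
26th: 16747 + 672 = 17419
27th: 17419 + 672 = 18091
28th: 18091 + 672 = 18763
29th: 18763 + 672 = 19435
30th: 19435 + 672 = 20107
31st: 20107 + 672 = 20779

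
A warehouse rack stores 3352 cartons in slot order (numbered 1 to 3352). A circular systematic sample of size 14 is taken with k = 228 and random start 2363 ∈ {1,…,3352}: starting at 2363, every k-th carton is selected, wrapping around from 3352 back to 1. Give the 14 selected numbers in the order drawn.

Selection 1: 2363
Selection 2: 2363 + 228 = 2591
Selection 3: 2591 + 228 = 2819
Selection 4: 2819 + 228 = 3047
Selection 5: 3047 + 228 = 3275
Selection 6: 3275 + 228 = 3503 → 3503 − 3352 = 151
Selection 7: 151 + 228 = 379
Selection 8: 379 + 228 = 607
Selection 9: 607 + 228 = 835
Selection 10: 835 + 228 = 1063
Selection 11: 1063 + 228 = 1291
Selection 12: 1291 + 228 = 1519
Selection 13: 1519 + 228 = 1747
Selection 14: 1747 + 228 = 1975

2363, 2591, 2819, 3047, 3275, 151, 379, 607, 835, 1063, 1291, 1519, 1747, 1975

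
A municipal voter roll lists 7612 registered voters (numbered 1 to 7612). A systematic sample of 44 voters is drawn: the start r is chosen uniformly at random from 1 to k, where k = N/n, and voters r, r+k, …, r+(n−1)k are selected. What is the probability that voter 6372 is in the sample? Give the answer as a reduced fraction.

1/173

k = 7612/44 = 173.
Voter 6372 is selected iff r ≡ 6372 (mod 173); exactly one such r in {1,…,173}.
Inclusion probability = 1/173.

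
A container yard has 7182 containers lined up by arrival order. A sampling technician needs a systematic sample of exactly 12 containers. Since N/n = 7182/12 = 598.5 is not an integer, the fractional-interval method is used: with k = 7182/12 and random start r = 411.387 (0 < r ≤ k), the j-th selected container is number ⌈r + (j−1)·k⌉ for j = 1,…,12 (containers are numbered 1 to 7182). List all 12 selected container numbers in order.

412, 1010, 1609, 2207, 2806, 3404, 4003, 4601, 5200, 5798, 6397, 6995

j=1: r + 0k = 411.387 → ⌈·⌉ = 412
j=2: r + 1k = 1009.887 → ⌈·⌉ = 1010
j=3: r + 2k = 1608.387 → ⌈·⌉ = 1609
j=4: r + 3k = 2206.887 → ⌈·⌉ = 2207
j=5: r + 4k = 2805.387 → ⌈·⌉ = 2806
j=6: r + 5k = 3403.887 → ⌈·⌉ = 3404
j=7: r + 6k = 4002.387 → ⌈·⌉ = 4003
j=8: r + 7k = 4600.887 → ⌈·⌉ = 4601
j=9: r + 8k = 5199.387 → ⌈·⌉ = 5200
j=10: r + 9k = 5797.887 → ⌈·⌉ = 5798
j=11: r + 10k = 6396.387 → ⌈·⌉ = 6397
j=12: r + 11k = 6994.887 → ⌈·⌉ = 6995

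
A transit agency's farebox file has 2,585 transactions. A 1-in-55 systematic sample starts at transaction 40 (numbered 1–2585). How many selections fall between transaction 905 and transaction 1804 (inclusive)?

k = 55
First selection ≥ 905: 40 + ⌈(905−40)/55⌉·55 = 40 + 16×55 = 920
Last selection ≤ 1804: 40 + ⌊(1804−40)/55⌋·55 = 40 + 32×55 = 1800
Count = 32 − 16 + 1 = 17

17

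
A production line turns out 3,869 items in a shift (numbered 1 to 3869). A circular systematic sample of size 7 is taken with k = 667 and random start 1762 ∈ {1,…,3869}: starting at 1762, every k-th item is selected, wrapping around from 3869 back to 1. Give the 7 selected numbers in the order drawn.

1762, 2429, 3096, 3763, 561, 1228, 1895

Selection 1: 1762
Selection 2: 1762 + 667 = 2429
Selection 3: 2429 + 667 = 3096
Selection 4: 3096 + 667 = 3763
Selection 5: 3763 + 667 = 4430 → 4430 − 3869 = 561
Selection 6: 561 + 667 = 1228
Selection 7: 1228 + 667 = 1895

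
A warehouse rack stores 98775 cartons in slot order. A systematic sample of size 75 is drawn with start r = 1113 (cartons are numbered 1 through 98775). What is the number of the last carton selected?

98571

k = 98775/75 = 1317
75th selection = r + (75−1)·k = 1113 + 74×1317 = 1113 + 97458 = 98571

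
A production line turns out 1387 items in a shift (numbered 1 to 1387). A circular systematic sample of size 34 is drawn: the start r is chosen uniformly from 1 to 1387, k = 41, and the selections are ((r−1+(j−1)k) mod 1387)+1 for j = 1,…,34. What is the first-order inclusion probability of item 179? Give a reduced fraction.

34/1387

For each position j, as r ranges over 1…1387 the j-th selection hits every item exactly once, so item 179 is selected for exactly 34 of the 1387 starts.
Inclusion probability = 34/1387.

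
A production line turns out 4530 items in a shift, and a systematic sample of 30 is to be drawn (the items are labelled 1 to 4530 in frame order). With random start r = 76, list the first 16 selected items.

76, 227, 378, 529, 680, 831, 982, 1133, 1284, 1435, 1586, 1737, 1888, 2039, 2190, 2341

k = N/n = 4530/30 = 151
item 1: 76
item 2: 76 + 151 = 227
item 3: 227 + 151 = 378
item 4: 378 + 151 = 529
item 5: 529 + 151 = 680
item 6: 680 + 151 = 831
item 7: 831 + 151 = 982
item 8: 982 + 151 = 1133
item 9: 1133 + 151 = 1284
item 10: 1284 + 151 = 1435
item 11: 1435 + 151 = 1586
item 12: 1586 + 151 = 1737
item 13: 1737 + 151 = 1888
item 14: 1888 + 151 = 2039
item 15: 2039 + 151 = 2190
item 16: 2190 + 151 = 2341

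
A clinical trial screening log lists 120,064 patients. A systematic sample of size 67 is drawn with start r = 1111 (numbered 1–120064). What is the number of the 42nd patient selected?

74583

k = 120064/67 = 1792
42nd selection = r + (42−1)·k = 1111 + 41×1792 = 1111 + 73472 = 74583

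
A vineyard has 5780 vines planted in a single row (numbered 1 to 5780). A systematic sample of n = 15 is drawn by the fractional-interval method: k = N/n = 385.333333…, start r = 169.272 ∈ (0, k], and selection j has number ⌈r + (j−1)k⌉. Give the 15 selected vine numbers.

j=1: r + 0k = 169.272 → ⌈·⌉ = 170
j=2: r + 1k = 554.605333… → ⌈·⌉ = 555
j=3: r + 2k = 939.938666… → ⌈·⌉ = 940
j=4: r + 3k = 1325.272 → ⌈·⌉ = 1326
j=5: r + 4k = 1710.605333… → ⌈·⌉ = 1711
j=6: r + 5k = 2095.938666… → ⌈·⌉ = 2096
j=7: r + 6k = 2481.272 → ⌈·⌉ = 2482
j=8: r + 7k = 2866.605333… → ⌈·⌉ = 2867
j=9: r + 8k = 3251.938666… → ⌈·⌉ = 3252
j=10: r + 9k = 3637.272 → ⌈·⌉ = 3638
j=11: r + 10k = 4022.605333… → ⌈·⌉ = 4023
j=12: r + 11k = 4407.938666… → ⌈·⌉ = 4408
j=13: r + 12k = 4793.272 → ⌈·⌉ = 4794
j=14: r + 13k = 5178.605333… → ⌈·⌉ = 5179
j=15: r + 14k = 5563.938666… → ⌈·⌉ = 5564

170, 555, 940, 1326, 1711, 2096, 2482, 2867, 3252, 3638, 4023, 4408, 4794, 5179, 5564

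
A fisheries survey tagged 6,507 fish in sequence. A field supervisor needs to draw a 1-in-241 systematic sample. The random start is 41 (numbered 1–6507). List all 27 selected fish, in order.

fish 1: 41
fish 2: 41 + 241 = 282
fish 3: 282 + 241 = 523
fish 4: 523 + 241 = 764
fish 5: 764 + 241 = 1005
fish 6: 1005 + 241 = 1246
fish 7: 1246 + 241 = 1487
fish 8: 1487 + 241 = 1728
fish 9: 1728 + 241 = 1969
fish 10: 1969 + 241 = 2210
fish 11: 2210 + 241 = 2451
fish 12: 2451 + 241 = 2692
fish 13: 2692 + 241 = 2933
fish 14: 2933 + 241 = 3174
fish 15: 3174 + 241 = 3415
fish 16: 3415 + 241 = 3656
fish 17: 3656 + 241 = 3897
fish 18: 3897 + 241 = 4138
fish 19: 4138 + 241 = 4379
fish 20: 4379 + 241 = 4620
fish 21: 4620 + 241 = 4861
fish 22: 4861 + 241 = 5102
fish 23: 5102 + 241 = 5343
fish 24: 5343 + 241 = 5584
fish 25: 5584 + 241 = 5825
fish 26: 5825 + 241 = 6066
fish 27: 6066 + 241 = 6307

41, 282, 523, 764, 1005, 1246, 1487, 1728, 1969, 2210, 2451, 2692, 2933, 3174, 3415, 3656, 3897, 4138, 4379, 4620, 4861, 5102, 5343, 5584, 5825, 6066, 6307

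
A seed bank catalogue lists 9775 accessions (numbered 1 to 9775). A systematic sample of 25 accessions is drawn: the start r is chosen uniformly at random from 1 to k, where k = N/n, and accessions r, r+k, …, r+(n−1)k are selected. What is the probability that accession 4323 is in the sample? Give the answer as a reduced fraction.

1/391

k = 9775/25 = 391.
Accession 4323 is selected iff r ≡ 4323 (mod 391); exactly one such r in {1,…,391}.
Inclusion probability = 1/391.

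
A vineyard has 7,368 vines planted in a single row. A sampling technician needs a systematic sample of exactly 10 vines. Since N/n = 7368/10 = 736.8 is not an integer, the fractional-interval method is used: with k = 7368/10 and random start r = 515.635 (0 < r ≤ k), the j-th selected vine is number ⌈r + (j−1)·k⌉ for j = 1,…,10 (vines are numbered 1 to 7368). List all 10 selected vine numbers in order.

516, 1253, 1990, 2727, 3463, 4200, 4937, 5674, 6411, 7147

j=1: r + 0k = 515.635 → ⌈·⌉ = 516
j=2: r + 1k = 1252.435 → ⌈·⌉ = 1253
j=3: r + 2k = 1989.235 → ⌈·⌉ = 1990
j=4: r + 3k = 2726.035 → ⌈·⌉ = 2727
j=5: r + 4k = 3462.835 → ⌈·⌉ = 3463
j=6: r + 5k = 4199.635 → ⌈·⌉ = 4200
j=7: r + 6k = 4936.435 → ⌈·⌉ = 4937
j=8: r + 7k = 5673.235 → ⌈·⌉ = 5674
j=9: r + 8k = 6410.035 → ⌈·⌉ = 6411
j=10: r + 9k = 7146.835 → ⌈·⌉ = 7147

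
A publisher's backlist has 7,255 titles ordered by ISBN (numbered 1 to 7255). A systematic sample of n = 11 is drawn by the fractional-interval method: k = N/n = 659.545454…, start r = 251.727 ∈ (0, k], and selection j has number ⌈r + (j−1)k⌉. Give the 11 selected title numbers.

252, 912, 1571, 2231, 2890, 3550, 4209, 4869, 5529, 6188, 6848

j=1: r + 0k = 251.727 → ⌈·⌉ = 252
j=2: r + 1k = 911.272454… → ⌈·⌉ = 912
j=3: r + 2k = 1570.817909… → ⌈·⌉ = 1571
j=4: r + 3k = 2230.363363… → ⌈·⌉ = 2231
j=5: r + 4k = 2889.908818… → ⌈·⌉ = 2890
j=6: r + 5k = 3549.454272… → ⌈·⌉ = 3550
j=7: r + 6k = 4208.999727… → ⌈·⌉ = 4209
j=8: r + 7k = 4868.545181… → ⌈·⌉ = 4869
j=9: r + 8k = 5528.090636… → ⌈·⌉ = 5529
j=10: r + 9k = 6187.636090… → ⌈·⌉ = 6188
j=11: r + 10k = 6847.181545… → ⌈·⌉ = 6848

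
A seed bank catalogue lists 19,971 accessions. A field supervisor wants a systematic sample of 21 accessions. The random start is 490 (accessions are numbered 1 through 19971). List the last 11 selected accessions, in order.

10000, 10951, 11902, 12853, 13804, 14755, 15706, 16657, 17608, 18559, 19510

k = N/n = 19971/21 = 951
11th selection = 490 + 10×951 = 10000
12th: 10000 + 951 = 10951
13th: 10951 + 951 = 11902
14th: 11902 + 951 = 12853
15th: 12853 + 951 = 13804
16th: 13804 + 951 = 14755
17th: 14755 + 951 = 15706
18th: 15706 + 951 = 16657
19th: 16657 + 951 = 17608
20th: 17608 + 951 = 18559
21st: 18559 + 951 = 19510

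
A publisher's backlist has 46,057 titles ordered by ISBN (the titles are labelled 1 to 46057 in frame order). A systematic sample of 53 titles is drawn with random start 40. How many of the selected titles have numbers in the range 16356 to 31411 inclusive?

k = 46057/53 = 869
First selection ≥ 16356: 40 + ⌈(16356−40)/869⌉·869 = 40 + 19×869 = 16551
Last selection ≤ 31411: 40 + ⌊(31411−40)/869⌋·869 = 40 + 36×869 = 31324
Count = 36 − 19 + 1 = 18

18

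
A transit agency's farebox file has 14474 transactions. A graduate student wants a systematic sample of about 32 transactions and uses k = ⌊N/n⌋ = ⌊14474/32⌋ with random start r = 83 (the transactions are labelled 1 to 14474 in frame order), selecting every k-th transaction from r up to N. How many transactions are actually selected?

k = ⌊14474/32⌋ = 452
Achieved size = ⌊(14474 − 83)/452⌋ + 1 = ⌊14391/452⌋ + 1 = 31 + 1 = 32
(last selection: 83 + 31×452 = 14095 ≤ 14474; next would be 14547 > 14474)

32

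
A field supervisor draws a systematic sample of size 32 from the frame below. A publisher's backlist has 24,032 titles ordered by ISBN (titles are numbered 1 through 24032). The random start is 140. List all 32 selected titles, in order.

k = N/n = 24032/32 = 751
title 1: 140
title 2: 140 + 751 = 891
title 3: 891 + 751 = 1642
title 4: 1642 + 751 = 2393
title 5: 2393 + 751 = 3144
title 6: 3144 + 751 = 3895
title 7: 3895 + 751 = 4646
title 8: 4646 + 751 = 5397
title 9: 5397 + 751 = 6148
title 10: 6148 + 751 = 6899
title 11: 6899 + 751 = 7650
title 12: 7650 + 751 = 8401
title 13: 8401 + 751 = 9152
title 14: 9152 + 751 = 9903
title 15: 9903 + 751 = 10654
title 16: 10654 + 751 = 11405
title 17: 11405 + 751 = 12156
title 18: 12156 + 751 = 12907
title 19: 12907 + 751 = 13658
title 20: 13658 + 751 = 14409
title 21: 14409 + 751 = 15160
title 22: 15160 + 751 = 15911
title 23: 15911 + 751 = 16662
title 24: 16662 + 751 = 17413
title 25: 17413 + 751 = 18164
title 26: 18164 + 751 = 18915
title 27: 18915 + 751 = 19666
title 28: 19666 + 751 = 20417
title 29: 20417 + 751 = 21168
title 30: 21168 + 751 = 21919
title 31: 21919 + 751 = 22670
title 32: 22670 + 751 = 23421

140, 891, 1642, 2393, 3144, 3895, 4646, 5397, 6148, 6899, 7650, 8401, 9152, 9903, 10654, 11405, 12156, 12907, 13658, 14409, 15160, 15911, 16662, 17413, 18164, 18915, 19666, 20417, 21168, 21919, 22670, 23421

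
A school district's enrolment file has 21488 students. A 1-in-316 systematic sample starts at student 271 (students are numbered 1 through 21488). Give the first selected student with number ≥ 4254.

4379

k = 316
Steps past start: ⌈(4254 − 271)/316⌉ = ⌈3983/316⌉ = 13
Selected student: 271 + 13×316 = 4379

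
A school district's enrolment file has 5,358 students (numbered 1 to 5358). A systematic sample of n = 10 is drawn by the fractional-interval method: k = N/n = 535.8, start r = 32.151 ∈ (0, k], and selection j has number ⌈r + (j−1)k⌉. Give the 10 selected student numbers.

j=1: r + 0k = 32.151 → ⌈·⌉ = 33
j=2: r + 1k = 567.951 → ⌈·⌉ = 568
j=3: r + 2k = 1103.751 → ⌈·⌉ = 1104
j=4: r + 3k = 1639.551 → ⌈·⌉ = 1640
j=5: r + 4k = 2175.351 → ⌈·⌉ = 2176
j=6: r + 5k = 2711.151 → ⌈·⌉ = 2712
j=7: r + 6k = 3246.951 → ⌈·⌉ = 3247
j=8: r + 7k = 3782.751 → ⌈·⌉ = 3783
j=9: r + 8k = 4318.551 → ⌈·⌉ = 4319
j=10: r + 9k = 4854.351 → ⌈·⌉ = 4855

33, 568, 1104, 1640, 2176, 2712, 3247, 3783, 4319, 4855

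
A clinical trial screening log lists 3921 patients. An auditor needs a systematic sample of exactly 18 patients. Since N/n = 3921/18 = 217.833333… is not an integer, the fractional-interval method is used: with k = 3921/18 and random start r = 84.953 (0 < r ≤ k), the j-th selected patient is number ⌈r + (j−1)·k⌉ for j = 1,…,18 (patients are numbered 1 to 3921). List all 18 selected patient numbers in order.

j=1: r + 0k = 84.953 → ⌈·⌉ = 85
j=2: r + 1k = 302.786333… → ⌈·⌉ = 303
j=3: r + 2k = 520.619666… → ⌈·⌉ = 521
j=4: r + 3k = 738.453 → ⌈·⌉ = 739
j=5: r + 4k = 956.286333… → ⌈·⌉ = 957
j=6: r + 5k = 1174.119666… → ⌈·⌉ = 1175
j=7: r + 6k = 1391.953 → ⌈·⌉ = 1392
j=8: r + 7k = 1609.786333… → ⌈·⌉ = 1610
j=9: r + 8k = 1827.619666… → ⌈·⌉ = 1828
j=10: r + 9k = 2045.453 → ⌈·⌉ = 2046
j=11: r + 10k = 2263.286333… → ⌈·⌉ = 2264
j=12: r + 11k = 2481.119666… → ⌈·⌉ = 2482
j=13: r + 12k = 2698.953 → ⌈·⌉ = 2699
j=14: r + 13k = 2916.786333… → ⌈·⌉ = 2917
j=15: r + 14k = 3134.619666… → ⌈·⌉ = 3135
j=16: r + 15k = 3352.453 → ⌈·⌉ = 3353
j=17: r + 16k = 3570.286333… → ⌈·⌉ = 3571
j=18: r + 17k = 3788.119666… → ⌈·⌉ = 3789

85, 303, 521, 739, 957, 1175, 1392, 1610, 1828, 2046, 2264, 2482, 2699, 2917, 3135, 3353, 3571, 3789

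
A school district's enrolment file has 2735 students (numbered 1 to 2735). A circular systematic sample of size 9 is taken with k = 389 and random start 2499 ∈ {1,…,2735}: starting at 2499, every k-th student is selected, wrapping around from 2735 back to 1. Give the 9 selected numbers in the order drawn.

2499, 153, 542, 931, 1320, 1709, 2098, 2487, 141

Selection 1: 2499
Selection 2: 2499 + 389 = 2888 → 2888 − 2735 = 153
Selection 3: 153 + 389 = 542
Selection 4: 542 + 389 = 931
Selection 5: 931 + 389 = 1320
Selection 6: 1320 + 389 = 1709
Selection 7: 1709 + 389 = 2098
Selection 8: 2098 + 389 = 2487
Selection 9: 2487 + 389 = 2876 → 2876 − 2735 = 141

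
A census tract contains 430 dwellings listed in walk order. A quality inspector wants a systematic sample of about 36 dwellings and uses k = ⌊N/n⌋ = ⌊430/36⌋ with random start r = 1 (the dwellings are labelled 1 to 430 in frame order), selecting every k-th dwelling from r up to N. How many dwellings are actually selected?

k = ⌊430/36⌋ = 11
Achieved size = ⌊(430 − 1)/11⌋ + 1 = ⌊429/11⌋ + 1 = 39 + 1 = 40
(last selection: 1 + 39×11 = 430 ≤ 430; next would be 441 > 430)

40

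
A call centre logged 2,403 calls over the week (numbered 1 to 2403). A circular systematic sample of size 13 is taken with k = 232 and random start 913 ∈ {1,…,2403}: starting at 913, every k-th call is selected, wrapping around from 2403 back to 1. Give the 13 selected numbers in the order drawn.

Selection 1: 913
Selection 2: 913 + 232 = 1145
Selection 3: 1145 + 232 = 1377
Selection 4: 1377 + 232 = 1609
Selection 5: 1609 + 232 = 1841
Selection 6: 1841 + 232 = 2073
Selection 7: 2073 + 232 = 2305
Selection 8: 2305 + 232 = 2537 → 2537 − 2403 = 134
Selection 9: 134 + 232 = 366
Selection 10: 366 + 232 = 598
Selection 11: 598 + 232 = 830
Selection 12: 830 + 232 = 1062
Selection 13: 1062 + 232 = 1294

913, 1145, 1377, 1609, 1841, 2073, 2305, 134, 366, 598, 830, 1062, 1294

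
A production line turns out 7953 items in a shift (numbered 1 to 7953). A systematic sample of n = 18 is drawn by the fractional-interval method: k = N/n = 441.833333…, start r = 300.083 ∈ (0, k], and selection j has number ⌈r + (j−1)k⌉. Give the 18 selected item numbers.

301, 742, 1184, 1626, 2068, 2510, 2952, 3393, 3835, 4277, 4719, 5161, 5603, 6044, 6486, 6928, 7370, 7812

j=1: r + 0k = 300.083 → ⌈·⌉ = 301
j=2: r + 1k = 741.916333… → ⌈·⌉ = 742
j=3: r + 2k = 1183.749666… → ⌈·⌉ = 1184
j=4: r + 3k = 1625.583 → ⌈·⌉ = 1626
j=5: r + 4k = 2067.416333… → ⌈·⌉ = 2068
j=6: r + 5k = 2509.249666… → ⌈·⌉ = 2510
j=7: r + 6k = 2951.083 → ⌈·⌉ = 2952
j=8: r + 7k = 3392.916333… → ⌈·⌉ = 3393
j=9: r + 8k = 3834.749666… → ⌈·⌉ = 3835
j=10: r + 9k = 4276.583 → ⌈·⌉ = 4277
j=11: r + 10k = 4718.416333… → ⌈·⌉ = 4719
j=12: r + 11k = 5160.249666… → ⌈·⌉ = 5161
j=13: r + 12k = 5602.083 → ⌈·⌉ = 5603
j=14: r + 13k = 6043.916333… → ⌈·⌉ = 6044
j=15: r + 14k = 6485.749666… → ⌈·⌉ = 6486
j=16: r + 15k = 6927.583 → ⌈·⌉ = 6928
j=17: r + 16k = 7369.416333… → ⌈·⌉ = 7370
j=18: r + 17k = 7811.249666… → ⌈·⌉ = 7812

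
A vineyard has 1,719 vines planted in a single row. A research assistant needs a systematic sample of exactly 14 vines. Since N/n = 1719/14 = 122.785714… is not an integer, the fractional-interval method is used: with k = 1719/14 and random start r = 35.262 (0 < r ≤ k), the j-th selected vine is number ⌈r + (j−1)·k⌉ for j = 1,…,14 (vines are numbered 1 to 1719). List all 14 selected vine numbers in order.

j=1: r + 0k = 35.262 → ⌈·⌉ = 36
j=2: r + 1k = 158.047714… → ⌈·⌉ = 159
j=3: r + 2k = 280.833428… → ⌈·⌉ = 281
j=4: r + 3k = 403.619142… → ⌈·⌉ = 404
j=5: r + 4k = 526.404857… → ⌈·⌉ = 527
j=6: r + 5k = 649.190571… → ⌈·⌉ = 650
j=7: r + 6k = 771.976285… → ⌈·⌉ = 772
j=8: r + 7k = 894.762 → ⌈·⌉ = 895
j=9: r + 8k = 1017.547714… → ⌈·⌉ = 1018
j=10: r + 9k = 1140.333428… → ⌈·⌉ = 1141
j=11: r + 10k = 1263.119142… → ⌈·⌉ = 1264
j=12: r + 11k = 1385.904857… → ⌈·⌉ = 1386
j=13: r + 12k = 1508.690571… → ⌈·⌉ = 1509
j=14: r + 13k = 1631.476285… → ⌈·⌉ = 1632

36, 159, 281, 404, 527, 650, 772, 895, 1018, 1141, 1264, 1386, 1509, 1632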